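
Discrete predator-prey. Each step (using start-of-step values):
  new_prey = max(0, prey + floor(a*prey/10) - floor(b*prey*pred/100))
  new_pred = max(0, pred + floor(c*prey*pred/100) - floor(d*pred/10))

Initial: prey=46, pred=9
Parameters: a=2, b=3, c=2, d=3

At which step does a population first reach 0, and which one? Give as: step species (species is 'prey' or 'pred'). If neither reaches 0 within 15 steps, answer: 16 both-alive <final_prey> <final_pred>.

Step 1: prey: 46+9-12=43; pred: 9+8-2=15
Step 2: prey: 43+8-19=32; pred: 15+12-4=23
Step 3: prey: 32+6-22=16; pred: 23+14-6=31
Step 4: prey: 16+3-14=5; pred: 31+9-9=31
Step 5: prey: 5+1-4=2; pred: 31+3-9=25
Step 6: prey: 2+0-1=1; pred: 25+1-7=19
Step 7: prey: 1+0-0=1; pred: 19+0-5=14
Step 8: prey: 1+0-0=1; pred: 14+0-4=10
Step 9: prey: 1+0-0=1; pred: 10+0-3=7
Step 10: prey: 1+0-0=1; pred: 7+0-2=5
Step 11: prey: 1+0-0=1; pred: 5+0-1=4
Step 12: prey: 1+0-0=1; pred: 4+0-1=3
Step 13: prey: 1+0-0=1; pred: 3+0-0=3
Steps 14-15: state stable at prey=1, pred=3 (no change)
No extinction within 15 steps

Answer: 16 both-alive 1 3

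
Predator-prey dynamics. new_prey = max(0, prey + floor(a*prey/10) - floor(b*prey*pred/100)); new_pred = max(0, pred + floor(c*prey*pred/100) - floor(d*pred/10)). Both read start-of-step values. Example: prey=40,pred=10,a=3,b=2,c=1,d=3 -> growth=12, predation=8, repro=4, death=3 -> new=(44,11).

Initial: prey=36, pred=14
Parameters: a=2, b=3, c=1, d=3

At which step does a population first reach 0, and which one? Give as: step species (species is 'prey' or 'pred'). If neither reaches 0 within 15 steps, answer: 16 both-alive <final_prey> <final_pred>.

Step 1: prey: 36+7-15=28; pred: 14+5-4=15
Step 2: prey: 28+5-12=21; pred: 15+4-4=15
Step 3: prey: 21+4-9=16; pred: 15+3-4=14
Step 4: prey: 16+3-6=13; pred: 14+2-4=12
Step 5: prey: 13+2-4=11; pred: 12+1-3=10
Step 6: prey: 11+2-3=10; pred: 10+1-3=8
Step 7: prey: 10+2-2=10; pred: 8+0-2=6
Step 8: prey: 10+2-1=11; pred: 6+0-1=5
Step 9: prey: 11+2-1=12; pred: 5+0-1=4
Step 10: prey: 12+2-1=13; pred: 4+0-1=3
Step 11: prey: 13+2-1=14; pred: 3+0-0=3
Step 12: prey: 14+2-1=15; pred: 3+0-0=3
Step 13: prey: 15+3-1=17; pred: 3+0-0=3
Step 14: prey: 17+3-1=19; pred: 3+0-0=3
Step 15: prey: 19+3-1=21; pred: 3+0-0=3
No extinction within 15 steps

Answer: 16 both-alive 21 3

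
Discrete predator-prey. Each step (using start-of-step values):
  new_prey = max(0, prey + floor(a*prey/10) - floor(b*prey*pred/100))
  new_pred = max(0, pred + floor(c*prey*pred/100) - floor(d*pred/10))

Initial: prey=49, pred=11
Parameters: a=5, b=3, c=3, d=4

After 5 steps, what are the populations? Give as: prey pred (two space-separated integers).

Answer: 0 38

Derivation:
Step 1: prey: 49+24-16=57; pred: 11+16-4=23
Step 2: prey: 57+28-39=46; pred: 23+39-9=53
Step 3: prey: 46+23-73=0; pred: 53+73-21=105
Step 4: prey: 0+0-0=0; pred: 105+0-42=63
Step 5: prey: 0+0-0=0; pred: 63+0-25=38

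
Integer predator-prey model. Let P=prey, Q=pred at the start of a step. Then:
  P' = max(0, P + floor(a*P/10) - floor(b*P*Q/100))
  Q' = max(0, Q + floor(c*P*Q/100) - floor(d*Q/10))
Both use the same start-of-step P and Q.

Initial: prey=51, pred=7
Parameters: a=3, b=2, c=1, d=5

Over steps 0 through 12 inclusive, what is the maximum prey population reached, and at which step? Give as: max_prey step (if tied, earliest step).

Step 1: prey: 51+15-7=59; pred: 7+3-3=7
Step 2: prey: 59+17-8=68; pred: 7+4-3=8
Step 3: prey: 68+20-10=78; pred: 8+5-4=9
Step 4: prey: 78+23-14=87; pred: 9+7-4=12
Step 5: prey: 87+26-20=93; pred: 12+10-6=16
Step 6: prey: 93+27-29=91; pred: 16+14-8=22
Step 7: prey: 91+27-40=78; pred: 22+20-11=31
Step 8: prey: 78+23-48=53; pred: 31+24-15=40
Step 9: prey: 53+15-42=26; pred: 40+21-20=41
Step 10: prey: 26+7-21=12; pred: 41+10-20=31
Step 11: prey: 12+3-7=8; pred: 31+3-15=19
Step 12: prey: 8+2-3=7; pred: 19+1-9=11
Max prey = 93 at step 5

Answer: 93 5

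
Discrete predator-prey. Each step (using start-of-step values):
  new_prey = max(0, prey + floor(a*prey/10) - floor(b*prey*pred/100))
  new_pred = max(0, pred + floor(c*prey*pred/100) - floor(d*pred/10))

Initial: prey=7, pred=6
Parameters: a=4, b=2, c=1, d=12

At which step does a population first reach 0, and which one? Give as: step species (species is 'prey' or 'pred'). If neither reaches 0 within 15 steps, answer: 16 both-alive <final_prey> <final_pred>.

Step 1: prey: 7+2-0=9; pred: 6+0-7=0
First extinction: pred at step 1

Answer: 1 pred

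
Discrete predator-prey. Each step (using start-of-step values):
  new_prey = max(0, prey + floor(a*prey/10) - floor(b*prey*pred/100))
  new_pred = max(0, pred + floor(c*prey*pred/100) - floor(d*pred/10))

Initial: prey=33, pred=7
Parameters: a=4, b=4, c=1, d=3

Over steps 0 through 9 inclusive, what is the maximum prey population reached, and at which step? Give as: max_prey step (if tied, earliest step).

Answer: 56 5

Derivation:
Step 1: prey: 33+13-9=37; pred: 7+2-2=7
Step 2: prey: 37+14-10=41; pred: 7+2-2=7
Step 3: prey: 41+16-11=46; pred: 7+2-2=7
Step 4: prey: 46+18-12=52; pred: 7+3-2=8
Step 5: prey: 52+20-16=56; pred: 8+4-2=10
Step 6: prey: 56+22-22=56; pred: 10+5-3=12
Step 7: prey: 56+22-26=52; pred: 12+6-3=15
Step 8: prey: 52+20-31=41; pred: 15+7-4=18
Step 9: prey: 41+16-29=28; pred: 18+7-5=20
Max prey = 56 at step 5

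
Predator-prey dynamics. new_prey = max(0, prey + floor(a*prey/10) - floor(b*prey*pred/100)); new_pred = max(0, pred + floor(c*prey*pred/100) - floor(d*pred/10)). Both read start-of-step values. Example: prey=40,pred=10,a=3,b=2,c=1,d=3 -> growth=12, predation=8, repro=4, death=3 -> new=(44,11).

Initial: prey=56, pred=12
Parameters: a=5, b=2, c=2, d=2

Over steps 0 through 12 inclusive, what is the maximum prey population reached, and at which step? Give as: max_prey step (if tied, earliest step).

Step 1: prey: 56+28-13=71; pred: 12+13-2=23
Step 2: prey: 71+35-32=74; pred: 23+32-4=51
Step 3: prey: 74+37-75=36; pred: 51+75-10=116
Step 4: prey: 36+18-83=0; pred: 116+83-23=176
Step 5: prey: 0+0-0=0; pred: 176+0-35=141
Step 6: prey: 0+0-0=0; pred: 141+0-28=113
Step 7: prey: 0+0-0=0; pred: 113+0-22=91
Step 8: prey: 0+0-0=0; pred: 91+0-18=73
Step 9: prey: 0+0-0=0; pred: 73+0-14=59
Step 10: prey: 0+0-0=0; pred: 59+0-11=48
Step 11: prey: 0+0-0=0; pred: 48+0-9=39
Step 12: prey: 0+0-0=0; pred: 39+0-7=32
Max prey = 74 at step 2

Answer: 74 2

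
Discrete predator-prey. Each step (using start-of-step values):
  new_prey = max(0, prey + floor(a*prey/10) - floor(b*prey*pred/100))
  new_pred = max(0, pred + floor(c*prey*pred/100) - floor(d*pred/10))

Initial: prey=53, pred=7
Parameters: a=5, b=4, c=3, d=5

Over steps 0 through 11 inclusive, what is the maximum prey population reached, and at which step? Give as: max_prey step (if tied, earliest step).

Step 1: prey: 53+26-14=65; pred: 7+11-3=15
Step 2: prey: 65+32-39=58; pred: 15+29-7=37
Step 3: prey: 58+29-85=2; pred: 37+64-18=83
Step 4: prey: 2+1-6=0; pred: 83+4-41=46
Step 5: prey: 0+0-0=0; pred: 46+0-23=23
Step 6: prey: 0+0-0=0; pred: 23+0-11=12
Step 7: prey: 0+0-0=0; pred: 12+0-6=6
Step 8: prey: 0+0-0=0; pred: 6+0-3=3
Step 9: prey: 0+0-0=0; pred: 3+0-1=2
Step 10: prey: 0+0-0=0; pred: 2+0-1=1
Step 11: prey: 0+0-0=0; pred: 1+0-0=1
Max prey = 65 at step 1

Answer: 65 1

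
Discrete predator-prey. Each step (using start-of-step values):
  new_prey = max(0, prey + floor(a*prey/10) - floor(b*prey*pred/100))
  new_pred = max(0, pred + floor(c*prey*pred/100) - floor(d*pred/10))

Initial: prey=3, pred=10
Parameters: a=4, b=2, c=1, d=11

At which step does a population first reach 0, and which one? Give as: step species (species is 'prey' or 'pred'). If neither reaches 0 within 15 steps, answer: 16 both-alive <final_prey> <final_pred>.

Answer: 1 pred

Derivation:
Step 1: prey: 3+1-0=4; pred: 10+0-11=0
First extinction: pred at step 1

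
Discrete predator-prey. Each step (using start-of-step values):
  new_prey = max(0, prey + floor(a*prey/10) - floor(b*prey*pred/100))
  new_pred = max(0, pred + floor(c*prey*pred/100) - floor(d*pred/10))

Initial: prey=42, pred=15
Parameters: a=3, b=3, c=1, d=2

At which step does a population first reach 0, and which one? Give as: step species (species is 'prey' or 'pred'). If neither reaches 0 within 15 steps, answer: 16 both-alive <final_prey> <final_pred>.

Answer: 16 both-alive 9 4

Derivation:
Step 1: prey: 42+12-18=36; pred: 15+6-3=18
Step 2: prey: 36+10-19=27; pred: 18+6-3=21
Step 3: prey: 27+8-17=18; pred: 21+5-4=22
Step 4: prey: 18+5-11=12; pred: 22+3-4=21
Step 5: prey: 12+3-7=8; pred: 21+2-4=19
Step 6: prey: 8+2-4=6; pred: 19+1-3=17
Step 7: prey: 6+1-3=4; pred: 17+1-3=15
Step 8: prey: 4+1-1=4; pred: 15+0-3=12
Step 9: prey: 4+1-1=4; pred: 12+0-2=10
Step 10: prey: 4+1-1=4; pred: 10+0-2=8
Step 11: prey: 4+1-0=5; pred: 8+0-1=7
Step 12: prey: 5+1-1=5; pred: 7+0-1=6
Step 13: prey: 5+1-0=6; pred: 6+0-1=5
Step 14: prey: 6+1-0=7; pred: 5+0-1=4
Step 15: prey: 7+2-0=9; pred: 4+0-0=4
No extinction within 15 steps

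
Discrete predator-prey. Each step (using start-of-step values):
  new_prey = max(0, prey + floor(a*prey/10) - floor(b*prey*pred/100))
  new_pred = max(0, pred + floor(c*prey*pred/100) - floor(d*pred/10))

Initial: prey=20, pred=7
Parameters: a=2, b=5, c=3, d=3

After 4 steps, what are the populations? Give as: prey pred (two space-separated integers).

Step 1: prey: 20+4-7=17; pred: 7+4-2=9
Step 2: prey: 17+3-7=13; pred: 9+4-2=11
Step 3: prey: 13+2-7=8; pred: 11+4-3=12
Step 4: prey: 8+1-4=5; pred: 12+2-3=11

Answer: 5 11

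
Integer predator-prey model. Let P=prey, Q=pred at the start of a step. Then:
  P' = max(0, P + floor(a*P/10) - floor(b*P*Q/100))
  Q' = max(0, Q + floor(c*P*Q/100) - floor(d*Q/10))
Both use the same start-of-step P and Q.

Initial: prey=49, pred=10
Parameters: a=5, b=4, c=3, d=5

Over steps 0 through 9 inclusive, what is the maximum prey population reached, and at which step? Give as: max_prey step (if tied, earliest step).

Answer: 54 1

Derivation:
Step 1: prey: 49+24-19=54; pred: 10+14-5=19
Step 2: prey: 54+27-41=40; pred: 19+30-9=40
Step 3: prey: 40+20-64=0; pred: 40+48-20=68
Step 4: prey: 0+0-0=0; pred: 68+0-34=34
Step 5: prey: 0+0-0=0; pred: 34+0-17=17
Step 6: prey: 0+0-0=0; pred: 17+0-8=9
Step 7: prey: 0+0-0=0; pred: 9+0-4=5
Step 8: prey: 0+0-0=0; pred: 5+0-2=3
Step 9: prey: 0+0-0=0; pred: 3+0-1=2
Max prey = 54 at step 1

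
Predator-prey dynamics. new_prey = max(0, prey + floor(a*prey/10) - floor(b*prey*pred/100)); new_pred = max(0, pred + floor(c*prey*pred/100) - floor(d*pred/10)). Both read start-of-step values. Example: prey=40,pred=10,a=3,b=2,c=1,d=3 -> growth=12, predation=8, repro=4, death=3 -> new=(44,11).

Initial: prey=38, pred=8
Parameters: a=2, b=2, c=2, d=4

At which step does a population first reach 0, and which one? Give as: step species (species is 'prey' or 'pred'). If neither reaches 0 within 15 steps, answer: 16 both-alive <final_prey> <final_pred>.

Answer: 16 both-alive 10 2

Derivation:
Step 1: prey: 38+7-6=39; pred: 8+6-3=11
Step 2: prey: 39+7-8=38; pred: 11+8-4=15
Step 3: prey: 38+7-11=34; pred: 15+11-6=20
Step 4: prey: 34+6-13=27; pred: 20+13-8=25
Step 5: prey: 27+5-13=19; pred: 25+13-10=28
Step 6: prey: 19+3-10=12; pred: 28+10-11=27
Step 7: prey: 12+2-6=8; pred: 27+6-10=23
Step 8: prey: 8+1-3=6; pred: 23+3-9=17
Step 9: prey: 6+1-2=5; pred: 17+2-6=13
Step 10: prey: 5+1-1=5; pred: 13+1-5=9
Step 11: prey: 5+1-0=6; pred: 9+0-3=6
Step 12: prey: 6+1-0=7; pred: 6+0-2=4
Step 13: prey: 7+1-0=8; pred: 4+0-1=3
Step 14: prey: 8+1-0=9; pred: 3+0-1=2
Step 15: prey: 9+1-0=10; pred: 2+0-0=2
No extinction within 15 steps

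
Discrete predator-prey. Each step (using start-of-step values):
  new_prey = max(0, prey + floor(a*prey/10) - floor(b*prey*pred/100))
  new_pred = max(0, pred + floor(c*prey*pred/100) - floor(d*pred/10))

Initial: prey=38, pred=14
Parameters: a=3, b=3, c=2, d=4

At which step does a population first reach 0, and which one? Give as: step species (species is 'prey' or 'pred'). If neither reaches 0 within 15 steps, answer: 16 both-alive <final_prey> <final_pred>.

Step 1: prey: 38+11-15=34; pred: 14+10-5=19
Step 2: prey: 34+10-19=25; pred: 19+12-7=24
Step 3: prey: 25+7-18=14; pred: 24+12-9=27
Step 4: prey: 14+4-11=7; pred: 27+7-10=24
Step 5: prey: 7+2-5=4; pred: 24+3-9=18
Step 6: prey: 4+1-2=3; pred: 18+1-7=12
Step 7: prey: 3+0-1=2; pred: 12+0-4=8
Step 8: prey: 2+0-0=2; pred: 8+0-3=5
Step 9: prey: 2+0-0=2; pred: 5+0-2=3
Step 10: prey: 2+0-0=2; pred: 3+0-1=2
Step 11: prey: 2+0-0=2; pred: 2+0-0=2
Steps 12-15: state stable at prey=2, pred=2 (no change)
No extinction within 15 steps

Answer: 16 both-alive 2 2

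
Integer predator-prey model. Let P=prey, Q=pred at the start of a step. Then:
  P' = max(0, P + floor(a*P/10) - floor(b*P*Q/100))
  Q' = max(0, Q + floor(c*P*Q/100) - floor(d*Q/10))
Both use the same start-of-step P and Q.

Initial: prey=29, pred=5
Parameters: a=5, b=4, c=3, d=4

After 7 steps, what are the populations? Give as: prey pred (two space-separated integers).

Answer: 0 25

Derivation:
Step 1: prey: 29+14-5=38; pred: 5+4-2=7
Step 2: prey: 38+19-10=47; pred: 7+7-2=12
Step 3: prey: 47+23-22=48; pred: 12+16-4=24
Step 4: prey: 48+24-46=26; pred: 24+34-9=49
Step 5: prey: 26+13-50=0; pred: 49+38-19=68
Step 6: prey: 0+0-0=0; pred: 68+0-27=41
Step 7: prey: 0+0-0=0; pred: 41+0-16=25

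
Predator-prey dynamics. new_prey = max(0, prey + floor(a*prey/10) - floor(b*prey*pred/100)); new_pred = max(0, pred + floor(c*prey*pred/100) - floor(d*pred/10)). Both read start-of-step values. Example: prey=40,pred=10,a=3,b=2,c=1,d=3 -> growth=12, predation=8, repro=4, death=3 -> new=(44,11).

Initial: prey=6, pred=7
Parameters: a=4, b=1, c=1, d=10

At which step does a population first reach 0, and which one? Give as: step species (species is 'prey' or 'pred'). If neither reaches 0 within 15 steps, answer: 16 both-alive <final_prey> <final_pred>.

Step 1: prey: 6+2-0=8; pred: 7+0-7=0
First extinction: pred at step 1

Answer: 1 pred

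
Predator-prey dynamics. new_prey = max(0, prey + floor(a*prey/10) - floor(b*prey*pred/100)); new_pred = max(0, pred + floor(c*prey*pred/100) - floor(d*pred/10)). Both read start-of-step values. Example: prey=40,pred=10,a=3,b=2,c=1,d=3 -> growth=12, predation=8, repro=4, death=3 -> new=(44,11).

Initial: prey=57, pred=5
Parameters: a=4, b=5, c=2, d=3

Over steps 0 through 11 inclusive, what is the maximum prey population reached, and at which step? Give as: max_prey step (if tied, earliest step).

Answer: 65 1

Derivation:
Step 1: prey: 57+22-14=65; pred: 5+5-1=9
Step 2: prey: 65+26-29=62; pred: 9+11-2=18
Step 3: prey: 62+24-55=31; pred: 18+22-5=35
Step 4: prey: 31+12-54=0; pred: 35+21-10=46
Step 5: prey: 0+0-0=0; pred: 46+0-13=33
Step 6: prey: 0+0-0=0; pred: 33+0-9=24
Step 7: prey: 0+0-0=0; pred: 24+0-7=17
Step 8: prey: 0+0-0=0; pred: 17+0-5=12
Step 9: prey: 0+0-0=0; pred: 12+0-3=9
Step 10: prey: 0+0-0=0; pred: 9+0-2=7
Step 11: prey: 0+0-0=0; pred: 7+0-2=5
Max prey = 65 at step 1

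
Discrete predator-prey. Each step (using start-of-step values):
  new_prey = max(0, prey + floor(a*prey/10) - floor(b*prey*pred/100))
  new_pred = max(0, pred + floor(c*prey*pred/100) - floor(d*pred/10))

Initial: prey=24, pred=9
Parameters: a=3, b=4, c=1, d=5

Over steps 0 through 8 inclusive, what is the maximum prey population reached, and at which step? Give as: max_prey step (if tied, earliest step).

Step 1: prey: 24+7-8=23; pred: 9+2-4=7
Step 2: prey: 23+6-6=23; pred: 7+1-3=5
Step 3: prey: 23+6-4=25; pred: 5+1-2=4
Step 4: prey: 25+7-4=28; pred: 4+1-2=3
Step 5: prey: 28+8-3=33; pred: 3+0-1=2
Step 6: prey: 33+9-2=40; pred: 2+0-1=1
Step 7: prey: 40+12-1=51; pred: 1+0-0=1
Step 8: prey: 51+15-2=64; pred: 1+0-0=1
Max prey = 64 at step 8

Answer: 64 8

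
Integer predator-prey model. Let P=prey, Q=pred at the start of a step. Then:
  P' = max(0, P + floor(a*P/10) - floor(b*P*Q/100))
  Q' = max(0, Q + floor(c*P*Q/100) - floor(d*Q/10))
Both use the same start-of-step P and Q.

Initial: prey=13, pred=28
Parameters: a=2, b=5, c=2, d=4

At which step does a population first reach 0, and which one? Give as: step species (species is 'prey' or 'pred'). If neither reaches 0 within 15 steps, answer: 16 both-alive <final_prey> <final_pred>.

Step 1: prey: 13+2-18=0; pred: 28+7-11=24
First extinction: prey at step 1

Answer: 1 prey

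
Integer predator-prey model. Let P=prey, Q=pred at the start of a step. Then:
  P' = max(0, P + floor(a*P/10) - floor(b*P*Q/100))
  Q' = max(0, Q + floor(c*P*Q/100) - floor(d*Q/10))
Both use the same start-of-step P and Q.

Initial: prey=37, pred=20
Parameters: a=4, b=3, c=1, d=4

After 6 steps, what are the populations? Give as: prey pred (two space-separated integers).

Step 1: prey: 37+14-22=29; pred: 20+7-8=19
Step 2: prey: 29+11-16=24; pred: 19+5-7=17
Step 3: prey: 24+9-12=21; pred: 17+4-6=15
Step 4: prey: 21+8-9=20; pred: 15+3-6=12
Step 5: prey: 20+8-7=21; pred: 12+2-4=10
Step 6: prey: 21+8-6=23; pred: 10+2-4=8

Answer: 23 8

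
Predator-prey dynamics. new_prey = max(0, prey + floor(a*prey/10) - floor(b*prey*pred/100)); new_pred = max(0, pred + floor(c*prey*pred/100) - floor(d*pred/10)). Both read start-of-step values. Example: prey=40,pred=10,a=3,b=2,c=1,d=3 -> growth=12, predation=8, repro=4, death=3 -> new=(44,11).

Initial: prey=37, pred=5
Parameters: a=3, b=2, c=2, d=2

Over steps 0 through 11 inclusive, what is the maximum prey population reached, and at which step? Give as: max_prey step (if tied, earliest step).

Answer: 55 3

Derivation:
Step 1: prey: 37+11-3=45; pred: 5+3-1=7
Step 2: prey: 45+13-6=52; pred: 7+6-1=12
Step 3: prey: 52+15-12=55; pred: 12+12-2=22
Step 4: prey: 55+16-24=47; pred: 22+24-4=42
Step 5: prey: 47+14-39=22; pred: 42+39-8=73
Step 6: prey: 22+6-32=0; pred: 73+32-14=91
Step 7: prey: 0+0-0=0; pred: 91+0-18=73
Step 8: prey: 0+0-0=0; pred: 73+0-14=59
Step 9: prey: 0+0-0=0; pred: 59+0-11=48
Step 10: prey: 0+0-0=0; pred: 48+0-9=39
Step 11: prey: 0+0-0=0; pred: 39+0-7=32
Max prey = 55 at step 3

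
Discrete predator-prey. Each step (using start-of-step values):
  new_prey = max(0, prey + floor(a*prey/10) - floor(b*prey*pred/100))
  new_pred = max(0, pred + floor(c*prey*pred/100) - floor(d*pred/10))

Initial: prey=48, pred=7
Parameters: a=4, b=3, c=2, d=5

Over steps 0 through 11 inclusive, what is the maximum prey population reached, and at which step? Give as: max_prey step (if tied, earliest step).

Step 1: prey: 48+19-10=57; pred: 7+6-3=10
Step 2: prey: 57+22-17=62; pred: 10+11-5=16
Step 3: prey: 62+24-29=57; pred: 16+19-8=27
Step 4: prey: 57+22-46=33; pred: 27+30-13=44
Step 5: prey: 33+13-43=3; pred: 44+29-22=51
Step 6: prey: 3+1-4=0; pred: 51+3-25=29
Step 7: prey: 0+0-0=0; pred: 29+0-14=15
Step 8: prey: 0+0-0=0; pred: 15+0-7=8
Step 9: prey: 0+0-0=0; pred: 8+0-4=4
Step 10: prey: 0+0-0=0; pred: 4+0-2=2
Step 11: prey: 0+0-0=0; pred: 2+0-1=1
Max prey = 62 at step 2

Answer: 62 2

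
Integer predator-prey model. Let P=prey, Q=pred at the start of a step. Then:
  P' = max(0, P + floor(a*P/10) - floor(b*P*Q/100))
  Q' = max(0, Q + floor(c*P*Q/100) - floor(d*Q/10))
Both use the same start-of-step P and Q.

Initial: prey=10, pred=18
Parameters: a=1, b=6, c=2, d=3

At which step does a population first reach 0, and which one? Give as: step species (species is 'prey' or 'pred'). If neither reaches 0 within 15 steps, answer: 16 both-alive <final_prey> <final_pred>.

Step 1: prey: 10+1-10=1; pred: 18+3-5=16
Step 2: prey: 1+0-0=1; pred: 16+0-4=12
Step 3: prey: 1+0-0=1; pred: 12+0-3=9
Step 4: prey: 1+0-0=1; pred: 9+0-2=7
Step 5: prey: 1+0-0=1; pred: 7+0-2=5
Step 6: prey: 1+0-0=1; pred: 5+0-1=4
Step 7: prey: 1+0-0=1; pred: 4+0-1=3
Step 8: prey: 1+0-0=1; pred: 3+0-0=3
Steps 9-15: state stable at prey=1, pred=3 (no change)
No extinction within 15 steps

Answer: 16 both-alive 1 3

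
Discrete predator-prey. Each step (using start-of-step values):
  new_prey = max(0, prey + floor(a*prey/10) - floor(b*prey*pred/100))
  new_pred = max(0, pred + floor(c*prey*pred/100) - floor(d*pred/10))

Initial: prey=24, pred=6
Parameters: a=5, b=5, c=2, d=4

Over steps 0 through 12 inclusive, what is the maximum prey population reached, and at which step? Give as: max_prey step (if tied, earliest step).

Answer: 42 4

Derivation:
Step 1: prey: 24+12-7=29; pred: 6+2-2=6
Step 2: prey: 29+14-8=35; pred: 6+3-2=7
Step 3: prey: 35+17-12=40; pred: 7+4-2=9
Step 4: prey: 40+20-18=42; pred: 9+7-3=13
Step 5: prey: 42+21-27=36; pred: 13+10-5=18
Step 6: prey: 36+18-32=22; pred: 18+12-7=23
Step 7: prey: 22+11-25=8; pred: 23+10-9=24
Step 8: prey: 8+4-9=3; pred: 24+3-9=18
Step 9: prey: 3+1-2=2; pred: 18+1-7=12
Step 10: prey: 2+1-1=2; pred: 12+0-4=8
Step 11: prey: 2+1-0=3; pred: 8+0-3=5
Step 12: prey: 3+1-0=4; pred: 5+0-2=3
Max prey = 42 at step 4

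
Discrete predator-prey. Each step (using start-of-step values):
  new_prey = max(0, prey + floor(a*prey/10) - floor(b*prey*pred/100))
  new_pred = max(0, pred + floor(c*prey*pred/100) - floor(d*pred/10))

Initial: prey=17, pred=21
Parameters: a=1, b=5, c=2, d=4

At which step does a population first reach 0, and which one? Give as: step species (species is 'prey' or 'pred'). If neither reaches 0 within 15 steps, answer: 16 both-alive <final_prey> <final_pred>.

Answer: 2 prey

Derivation:
Step 1: prey: 17+1-17=1; pred: 21+7-8=20
Step 2: prey: 1+0-1=0; pred: 20+0-8=12
First extinction: prey at step 2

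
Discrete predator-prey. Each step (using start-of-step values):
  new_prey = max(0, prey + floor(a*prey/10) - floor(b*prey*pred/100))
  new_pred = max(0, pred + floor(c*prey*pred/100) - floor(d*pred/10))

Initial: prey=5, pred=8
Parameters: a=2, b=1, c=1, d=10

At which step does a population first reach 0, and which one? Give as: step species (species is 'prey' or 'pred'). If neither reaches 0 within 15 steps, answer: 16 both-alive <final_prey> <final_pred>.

Answer: 1 pred

Derivation:
Step 1: prey: 5+1-0=6; pred: 8+0-8=0
First extinction: pred at step 1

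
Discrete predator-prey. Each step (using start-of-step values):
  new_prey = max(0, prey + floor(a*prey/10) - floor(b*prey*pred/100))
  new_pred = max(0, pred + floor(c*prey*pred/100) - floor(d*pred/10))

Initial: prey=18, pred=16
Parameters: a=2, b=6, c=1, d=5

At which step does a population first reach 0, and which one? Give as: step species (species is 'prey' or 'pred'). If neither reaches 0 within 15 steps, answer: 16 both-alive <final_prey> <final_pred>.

Answer: 16 both-alive 2 1

Derivation:
Step 1: prey: 18+3-17=4; pred: 16+2-8=10
Step 2: prey: 4+0-2=2; pred: 10+0-5=5
Step 3: prey: 2+0-0=2; pred: 5+0-2=3
Step 4: prey: 2+0-0=2; pred: 3+0-1=2
Step 5: prey: 2+0-0=2; pred: 2+0-1=1
Step 6: prey: 2+0-0=2; pred: 1+0-0=1
Steps 7-15: state stable at prey=2, pred=1 (no change)
No extinction within 15 steps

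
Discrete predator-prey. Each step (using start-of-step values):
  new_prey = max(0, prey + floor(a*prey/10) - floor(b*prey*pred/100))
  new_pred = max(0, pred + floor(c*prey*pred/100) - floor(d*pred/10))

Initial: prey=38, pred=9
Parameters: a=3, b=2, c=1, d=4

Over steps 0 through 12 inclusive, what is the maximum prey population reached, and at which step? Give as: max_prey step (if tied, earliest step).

Answer: 68 6

Derivation:
Step 1: prey: 38+11-6=43; pred: 9+3-3=9
Step 2: prey: 43+12-7=48; pred: 9+3-3=9
Step 3: prey: 48+14-8=54; pred: 9+4-3=10
Step 4: prey: 54+16-10=60; pred: 10+5-4=11
Step 5: prey: 60+18-13=65; pred: 11+6-4=13
Step 6: prey: 65+19-16=68; pred: 13+8-5=16
Step 7: prey: 68+20-21=67; pred: 16+10-6=20
Step 8: prey: 67+20-26=61; pred: 20+13-8=25
Step 9: prey: 61+18-30=49; pred: 25+15-10=30
Step 10: prey: 49+14-29=34; pred: 30+14-12=32
Step 11: prey: 34+10-21=23; pred: 32+10-12=30
Step 12: prey: 23+6-13=16; pred: 30+6-12=24
Max prey = 68 at step 6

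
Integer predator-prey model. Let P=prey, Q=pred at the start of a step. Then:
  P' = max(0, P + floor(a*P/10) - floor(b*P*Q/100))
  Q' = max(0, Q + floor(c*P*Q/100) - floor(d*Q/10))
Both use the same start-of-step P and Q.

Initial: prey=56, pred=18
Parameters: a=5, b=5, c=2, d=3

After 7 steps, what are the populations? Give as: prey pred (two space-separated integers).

Step 1: prey: 56+28-50=34; pred: 18+20-5=33
Step 2: prey: 34+17-56=0; pred: 33+22-9=46
Step 3: prey: 0+0-0=0; pred: 46+0-13=33
Step 4: prey: 0+0-0=0; pred: 33+0-9=24
Step 5: prey: 0+0-0=0; pred: 24+0-7=17
Step 6: prey: 0+0-0=0; pred: 17+0-5=12
Step 7: prey: 0+0-0=0; pred: 12+0-3=9

Answer: 0 9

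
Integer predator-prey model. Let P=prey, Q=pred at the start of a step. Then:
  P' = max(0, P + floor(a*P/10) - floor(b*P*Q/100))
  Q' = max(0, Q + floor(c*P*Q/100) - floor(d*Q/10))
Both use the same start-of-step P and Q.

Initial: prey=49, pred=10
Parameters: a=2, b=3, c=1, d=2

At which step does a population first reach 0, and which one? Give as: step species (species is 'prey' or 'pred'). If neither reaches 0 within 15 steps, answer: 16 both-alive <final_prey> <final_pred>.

Step 1: prey: 49+9-14=44; pred: 10+4-2=12
Step 2: prey: 44+8-15=37; pred: 12+5-2=15
Step 3: prey: 37+7-16=28; pred: 15+5-3=17
Step 4: prey: 28+5-14=19; pred: 17+4-3=18
Step 5: prey: 19+3-10=12; pred: 18+3-3=18
Step 6: prey: 12+2-6=8; pred: 18+2-3=17
Step 7: prey: 8+1-4=5; pred: 17+1-3=15
Step 8: prey: 5+1-2=4; pred: 15+0-3=12
Step 9: prey: 4+0-1=3; pred: 12+0-2=10
Step 10: prey: 3+0-0=3; pred: 10+0-2=8
Step 11: prey: 3+0-0=3; pred: 8+0-1=7
Step 12: prey: 3+0-0=3; pred: 7+0-1=6
Step 13: prey: 3+0-0=3; pred: 6+0-1=5
Step 14: prey: 3+0-0=3; pred: 5+0-1=4
Step 15: prey: 3+0-0=3; pred: 4+0-0=4
No extinction within 15 steps

Answer: 16 both-alive 3 4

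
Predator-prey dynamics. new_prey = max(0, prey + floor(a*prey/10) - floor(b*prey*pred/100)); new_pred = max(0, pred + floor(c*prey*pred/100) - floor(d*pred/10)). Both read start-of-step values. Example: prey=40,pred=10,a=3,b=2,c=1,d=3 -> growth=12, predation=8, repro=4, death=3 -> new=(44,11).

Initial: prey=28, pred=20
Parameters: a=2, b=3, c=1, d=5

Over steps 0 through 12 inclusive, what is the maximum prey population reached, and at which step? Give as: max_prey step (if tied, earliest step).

Answer: 42 12

Derivation:
Step 1: prey: 28+5-16=17; pred: 20+5-10=15
Step 2: prey: 17+3-7=13; pred: 15+2-7=10
Step 3: prey: 13+2-3=12; pred: 10+1-5=6
Step 4: prey: 12+2-2=12; pred: 6+0-3=3
Step 5: prey: 12+2-1=13; pred: 3+0-1=2
Step 6: prey: 13+2-0=15; pred: 2+0-1=1
Step 7: prey: 15+3-0=18; pred: 1+0-0=1
Step 8: prey: 18+3-0=21; pred: 1+0-0=1
Step 9: prey: 21+4-0=25; pred: 1+0-0=1
Step 10: prey: 25+5-0=30; pred: 1+0-0=1
Step 11: prey: 30+6-0=36; pred: 1+0-0=1
Step 12: prey: 36+7-1=42; pred: 1+0-0=1
Max prey = 42 at step 12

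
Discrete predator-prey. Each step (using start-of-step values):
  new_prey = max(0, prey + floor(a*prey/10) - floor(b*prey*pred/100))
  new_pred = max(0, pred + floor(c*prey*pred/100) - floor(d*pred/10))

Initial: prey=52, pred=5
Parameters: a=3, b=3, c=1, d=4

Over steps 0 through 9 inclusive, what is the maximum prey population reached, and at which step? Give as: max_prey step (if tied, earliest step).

Answer: 82 4

Derivation:
Step 1: prey: 52+15-7=60; pred: 5+2-2=5
Step 2: prey: 60+18-9=69; pred: 5+3-2=6
Step 3: prey: 69+20-12=77; pred: 6+4-2=8
Step 4: prey: 77+23-18=82; pred: 8+6-3=11
Step 5: prey: 82+24-27=79; pred: 11+9-4=16
Step 6: prey: 79+23-37=65; pred: 16+12-6=22
Step 7: prey: 65+19-42=42; pred: 22+14-8=28
Step 8: prey: 42+12-35=19; pred: 28+11-11=28
Step 9: prey: 19+5-15=9; pred: 28+5-11=22
Max prey = 82 at step 4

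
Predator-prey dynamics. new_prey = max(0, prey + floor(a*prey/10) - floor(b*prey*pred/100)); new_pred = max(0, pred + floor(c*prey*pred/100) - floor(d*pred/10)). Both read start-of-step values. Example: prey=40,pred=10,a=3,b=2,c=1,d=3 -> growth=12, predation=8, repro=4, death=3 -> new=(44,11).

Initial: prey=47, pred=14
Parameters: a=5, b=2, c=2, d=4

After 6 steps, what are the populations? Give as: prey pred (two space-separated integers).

Step 1: prey: 47+23-13=57; pred: 14+13-5=22
Step 2: prey: 57+28-25=60; pred: 22+25-8=39
Step 3: prey: 60+30-46=44; pred: 39+46-15=70
Step 4: prey: 44+22-61=5; pred: 70+61-28=103
Step 5: prey: 5+2-10=0; pred: 103+10-41=72
Step 6: prey: 0+0-0=0; pred: 72+0-28=44

Answer: 0 44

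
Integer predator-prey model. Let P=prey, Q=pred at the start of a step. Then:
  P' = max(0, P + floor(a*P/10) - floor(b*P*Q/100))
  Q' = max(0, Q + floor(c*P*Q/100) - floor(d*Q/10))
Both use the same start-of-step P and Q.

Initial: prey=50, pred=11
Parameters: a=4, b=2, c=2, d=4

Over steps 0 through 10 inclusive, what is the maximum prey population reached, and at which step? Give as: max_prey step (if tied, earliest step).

Step 1: prey: 50+20-11=59; pred: 11+11-4=18
Step 2: prey: 59+23-21=61; pred: 18+21-7=32
Step 3: prey: 61+24-39=46; pred: 32+39-12=59
Step 4: prey: 46+18-54=10; pred: 59+54-23=90
Step 5: prey: 10+4-18=0; pred: 90+18-36=72
Step 6: prey: 0+0-0=0; pred: 72+0-28=44
Step 7: prey: 0+0-0=0; pred: 44+0-17=27
Step 8: prey: 0+0-0=0; pred: 27+0-10=17
Step 9: prey: 0+0-0=0; pred: 17+0-6=11
Step 10: prey: 0+0-0=0; pred: 11+0-4=7
Max prey = 61 at step 2

Answer: 61 2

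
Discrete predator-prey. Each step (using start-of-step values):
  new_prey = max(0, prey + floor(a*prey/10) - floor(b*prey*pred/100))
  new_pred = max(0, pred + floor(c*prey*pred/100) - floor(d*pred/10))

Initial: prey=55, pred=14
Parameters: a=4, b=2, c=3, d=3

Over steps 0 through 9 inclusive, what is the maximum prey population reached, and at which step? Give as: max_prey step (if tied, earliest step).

Step 1: prey: 55+22-15=62; pred: 14+23-4=33
Step 2: prey: 62+24-40=46; pred: 33+61-9=85
Step 3: prey: 46+18-78=0; pred: 85+117-25=177
Step 4: prey: 0+0-0=0; pred: 177+0-53=124
Step 5: prey: 0+0-0=0; pred: 124+0-37=87
Step 6: prey: 0+0-0=0; pred: 87+0-26=61
Step 7: prey: 0+0-0=0; pred: 61+0-18=43
Step 8: prey: 0+0-0=0; pred: 43+0-12=31
Step 9: prey: 0+0-0=0; pred: 31+0-9=22
Max prey = 62 at step 1

Answer: 62 1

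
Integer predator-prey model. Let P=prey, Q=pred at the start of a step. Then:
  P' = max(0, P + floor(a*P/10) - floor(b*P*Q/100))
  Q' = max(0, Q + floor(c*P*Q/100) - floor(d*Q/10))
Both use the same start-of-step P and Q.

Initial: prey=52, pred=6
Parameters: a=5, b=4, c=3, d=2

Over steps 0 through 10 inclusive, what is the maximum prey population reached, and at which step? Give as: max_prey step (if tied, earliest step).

Answer: 66 1

Derivation:
Step 1: prey: 52+26-12=66; pred: 6+9-1=14
Step 2: prey: 66+33-36=63; pred: 14+27-2=39
Step 3: prey: 63+31-98=0; pred: 39+73-7=105
Step 4: prey: 0+0-0=0; pred: 105+0-21=84
Step 5: prey: 0+0-0=0; pred: 84+0-16=68
Step 6: prey: 0+0-0=0; pred: 68+0-13=55
Step 7: prey: 0+0-0=0; pred: 55+0-11=44
Step 8: prey: 0+0-0=0; pred: 44+0-8=36
Step 9: prey: 0+0-0=0; pred: 36+0-7=29
Step 10: prey: 0+0-0=0; pred: 29+0-5=24
Max prey = 66 at step 1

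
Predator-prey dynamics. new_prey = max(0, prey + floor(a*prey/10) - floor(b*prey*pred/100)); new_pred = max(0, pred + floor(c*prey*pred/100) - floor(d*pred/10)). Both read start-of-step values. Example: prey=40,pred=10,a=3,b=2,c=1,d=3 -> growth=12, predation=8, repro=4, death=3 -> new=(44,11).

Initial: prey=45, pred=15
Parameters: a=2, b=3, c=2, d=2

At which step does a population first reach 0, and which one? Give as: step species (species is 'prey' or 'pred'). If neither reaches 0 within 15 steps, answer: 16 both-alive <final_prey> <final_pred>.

Answer: 4 prey

Derivation:
Step 1: prey: 45+9-20=34; pred: 15+13-3=25
Step 2: prey: 34+6-25=15; pred: 25+17-5=37
Step 3: prey: 15+3-16=2; pred: 37+11-7=41
Step 4: prey: 2+0-2=0; pred: 41+1-8=34
First extinction: prey at step 4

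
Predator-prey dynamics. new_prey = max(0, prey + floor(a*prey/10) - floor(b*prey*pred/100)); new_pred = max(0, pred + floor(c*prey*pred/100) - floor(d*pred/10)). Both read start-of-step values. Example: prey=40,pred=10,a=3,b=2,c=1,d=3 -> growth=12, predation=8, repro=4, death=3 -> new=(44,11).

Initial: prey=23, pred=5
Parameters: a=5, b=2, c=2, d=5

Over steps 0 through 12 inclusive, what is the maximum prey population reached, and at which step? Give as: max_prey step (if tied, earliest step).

Answer: 105 5

Derivation:
Step 1: prey: 23+11-2=32; pred: 5+2-2=5
Step 2: prey: 32+16-3=45; pred: 5+3-2=6
Step 3: prey: 45+22-5=62; pred: 6+5-3=8
Step 4: prey: 62+31-9=84; pred: 8+9-4=13
Step 5: prey: 84+42-21=105; pred: 13+21-6=28
Step 6: prey: 105+52-58=99; pred: 28+58-14=72
Step 7: prey: 99+49-142=6; pred: 72+142-36=178
Step 8: prey: 6+3-21=0; pred: 178+21-89=110
Step 9: prey: 0+0-0=0; pred: 110+0-55=55
Step 10: prey: 0+0-0=0; pred: 55+0-27=28
Step 11: prey: 0+0-0=0; pred: 28+0-14=14
Step 12: prey: 0+0-0=0; pred: 14+0-7=7
Max prey = 105 at step 5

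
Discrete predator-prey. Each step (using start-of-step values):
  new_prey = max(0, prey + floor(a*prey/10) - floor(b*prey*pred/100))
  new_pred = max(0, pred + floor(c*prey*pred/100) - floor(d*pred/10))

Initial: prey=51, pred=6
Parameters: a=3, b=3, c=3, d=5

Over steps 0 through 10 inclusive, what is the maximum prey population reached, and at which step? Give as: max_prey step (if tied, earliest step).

Answer: 57 1

Derivation:
Step 1: prey: 51+15-9=57; pred: 6+9-3=12
Step 2: prey: 57+17-20=54; pred: 12+20-6=26
Step 3: prey: 54+16-42=28; pred: 26+42-13=55
Step 4: prey: 28+8-46=0; pred: 55+46-27=74
Step 5: prey: 0+0-0=0; pred: 74+0-37=37
Step 6: prey: 0+0-0=0; pred: 37+0-18=19
Step 7: prey: 0+0-0=0; pred: 19+0-9=10
Step 8: prey: 0+0-0=0; pred: 10+0-5=5
Step 9: prey: 0+0-0=0; pred: 5+0-2=3
Step 10: prey: 0+0-0=0; pred: 3+0-1=2
Max prey = 57 at step 1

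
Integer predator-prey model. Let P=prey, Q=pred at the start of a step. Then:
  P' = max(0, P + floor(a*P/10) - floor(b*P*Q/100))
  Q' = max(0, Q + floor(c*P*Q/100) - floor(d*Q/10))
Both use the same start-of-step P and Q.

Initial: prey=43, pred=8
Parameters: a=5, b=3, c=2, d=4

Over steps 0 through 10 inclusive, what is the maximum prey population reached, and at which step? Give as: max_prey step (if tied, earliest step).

Answer: 64 2

Derivation:
Step 1: prey: 43+21-10=54; pred: 8+6-3=11
Step 2: prey: 54+27-17=64; pred: 11+11-4=18
Step 3: prey: 64+32-34=62; pred: 18+23-7=34
Step 4: prey: 62+31-63=30; pred: 34+42-13=63
Step 5: prey: 30+15-56=0; pred: 63+37-25=75
Step 6: prey: 0+0-0=0; pred: 75+0-30=45
Step 7: prey: 0+0-0=0; pred: 45+0-18=27
Step 8: prey: 0+0-0=0; pred: 27+0-10=17
Step 9: prey: 0+0-0=0; pred: 17+0-6=11
Step 10: prey: 0+0-0=0; pred: 11+0-4=7
Max prey = 64 at step 2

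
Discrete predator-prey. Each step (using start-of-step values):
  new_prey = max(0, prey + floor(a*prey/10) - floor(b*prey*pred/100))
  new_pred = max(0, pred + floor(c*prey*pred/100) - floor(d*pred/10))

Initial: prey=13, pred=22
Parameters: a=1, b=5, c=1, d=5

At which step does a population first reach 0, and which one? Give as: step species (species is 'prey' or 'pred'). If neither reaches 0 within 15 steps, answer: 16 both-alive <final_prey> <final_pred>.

Answer: 1 prey

Derivation:
Step 1: prey: 13+1-14=0; pred: 22+2-11=13
First extinction: prey at step 1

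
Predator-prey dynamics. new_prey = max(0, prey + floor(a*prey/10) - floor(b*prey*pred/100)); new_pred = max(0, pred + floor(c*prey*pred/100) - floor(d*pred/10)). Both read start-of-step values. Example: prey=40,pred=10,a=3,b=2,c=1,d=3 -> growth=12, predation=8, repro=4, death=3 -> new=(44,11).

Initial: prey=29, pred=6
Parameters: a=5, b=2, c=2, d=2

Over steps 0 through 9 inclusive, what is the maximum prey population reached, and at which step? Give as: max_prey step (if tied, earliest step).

Step 1: prey: 29+14-3=40; pred: 6+3-1=8
Step 2: prey: 40+20-6=54; pred: 8+6-1=13
Step 3: prey: 54+27-14=67; pred: 13+14-2=25
Step 4: prey: 67+33-33=67; pred: 25+33-5=53
Step 5: prey: 67+33-71=29; pred: 53+71-10=114
Step 6: prey: 29+14-66=0; pred: 114+66-22=158
Step 7: prey: 0+0-0=0; pred: 158+0-31=127
Step 8: prey: 0+0-0=0; pred: 127+0-25=102
Step 9: prey: 0+0-0=0; pred: 102+0-20=82
Max prey = 67 at step 3

Answer: 67 3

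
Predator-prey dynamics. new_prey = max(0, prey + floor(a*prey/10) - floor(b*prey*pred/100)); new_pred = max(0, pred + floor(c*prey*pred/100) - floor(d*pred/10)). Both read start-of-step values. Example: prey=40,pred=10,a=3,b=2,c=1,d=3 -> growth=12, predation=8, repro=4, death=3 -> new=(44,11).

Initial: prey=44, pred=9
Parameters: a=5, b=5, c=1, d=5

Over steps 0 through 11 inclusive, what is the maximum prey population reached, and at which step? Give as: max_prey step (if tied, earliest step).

Step 1: prey: 44+22-19=47; pred: 9+3-4=8
Step 2: prey: 47+23-18=52; pred: 8+3-4=7
Step 3: prey: 52+26-18=60; pred: 7+3-3=7
Step 4: prey: 60+30-21=69; pred: 7+4-3=8
Step 5: prey: 69+34-27=76; pred: 8+5-4=9
Step 6: prey: 76+38-34=80; pred: 9+6-4=11
Step 7: prey: 80+40-44=76; pred: 11+8-5=14
Step 8: prey: 76+38-53=61; pred: 14+10-7=17
Step 9: prey: 61+30-51=40; pred: 17+10-8=19
Step 10: prey: 40+20-38=22; pred: 19+7-9=17
Step 11: prey: 22+11-18=15; pred: 17+3-8=12
Max prey = 80 at step 6

Answer: 80 6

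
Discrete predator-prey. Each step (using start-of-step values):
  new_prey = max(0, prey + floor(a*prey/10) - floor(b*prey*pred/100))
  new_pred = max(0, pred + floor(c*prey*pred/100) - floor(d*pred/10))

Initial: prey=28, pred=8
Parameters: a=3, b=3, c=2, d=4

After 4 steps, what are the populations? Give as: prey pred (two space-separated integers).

Answer: 28 15

Derivation:
Step 1: prey: 28+8-6=30; pred: 8+4-3=9
Step 2: prey: 30+9-8=31; pred: 9+5-3=11
Step 3: prey: 31+9-10=30; pred: 11+6-4=13
Step 4: prey: 30+9-11=28; pred: 13+7-5=15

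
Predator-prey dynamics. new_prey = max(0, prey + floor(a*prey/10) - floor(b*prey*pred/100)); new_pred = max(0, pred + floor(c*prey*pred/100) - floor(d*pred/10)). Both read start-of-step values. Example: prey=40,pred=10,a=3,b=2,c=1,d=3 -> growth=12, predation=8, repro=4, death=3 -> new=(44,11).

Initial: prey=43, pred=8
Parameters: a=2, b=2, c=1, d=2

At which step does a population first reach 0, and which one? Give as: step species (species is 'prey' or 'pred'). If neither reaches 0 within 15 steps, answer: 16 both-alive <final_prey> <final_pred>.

Answer: 16 both-alive 5 8

Derivation:
Step 1: prey: 43+8-6=45; pred: 8+3-1=10
Step 2: prey: 45+9-9=45; pred: 10+4-2=12
Step 3: prey: 45+9-10=44; pred: 12+5-2=15
Step 4: prey: 44+8-13=39; pred: 15+6-3=18
Step 5: prey: 39+7-14=32; pred: 18+7-3=22
Step 6: prey: 32+6-14=24; pred: 22+7-4=25
Step 7: prey: 24+4-12=16; pred: 25+6-5=26
Step 8: prey: 16+3-8=11; pred: 26+4-5=25
Step 9: prey: 11+2-5=8; pred: 25+2-5=22
Step 10: prey: 8+1-3=6; pred: 22+1-4=19
Step 11: prey: 6+1-2=5; pred: 19+1-3=17
Step 12: prey: 5+1-1=5; pred: 17+0-3=14
Step 13: prey: 5+1-1=5; pred: 14+0-2=12
Step 14: prey: 5+1-1=5; pred: 12+0-2=10
Step 15: prey: 5+1-1=5; pred: 10+0-2=8
No extinction within 15 steps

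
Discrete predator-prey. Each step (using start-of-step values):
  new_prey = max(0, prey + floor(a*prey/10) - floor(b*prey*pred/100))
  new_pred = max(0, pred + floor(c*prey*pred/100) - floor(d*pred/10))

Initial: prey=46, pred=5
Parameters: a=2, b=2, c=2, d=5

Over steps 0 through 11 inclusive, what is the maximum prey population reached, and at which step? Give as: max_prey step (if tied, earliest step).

Step 1: prey: 46+9-4=51; pred: 5+4-2=7
Step 2: prey: 51+10-7=54; pred: 7+7-3=11
Step 3: prey: 54+10-11=53; pred: 11+11-5=17
Step 4: prey: 53+10-18=45; pred: 17+18-8=27
Step 5: prey: 45+9-24=30; pred: 27+24-13=38
Step 6: prey: 30+6-22=14; pred: 38+22-19=41
Step 7: prey: 14+2-11=5; pred: 41+11-20=32
Step 8: prey: 5+1-3=3; pred: 32+3-16=19
Step 9: prey: 3+0-1=2; pred: 19+1-9=11
Step 10: prey: 2+0-0=2; pred: 11+0-5=6
Step 11: prey: 2+0-0=2; pred: 6+0-3=3
Max prey = 54 at step 2

Answer: 54 2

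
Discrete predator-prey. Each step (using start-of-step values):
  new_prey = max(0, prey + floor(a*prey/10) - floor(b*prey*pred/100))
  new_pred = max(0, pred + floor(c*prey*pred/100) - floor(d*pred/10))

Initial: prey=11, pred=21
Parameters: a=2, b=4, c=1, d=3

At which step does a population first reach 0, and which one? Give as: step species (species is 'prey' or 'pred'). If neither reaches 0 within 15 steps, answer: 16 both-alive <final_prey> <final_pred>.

Step 1: prey: 11+2-9=4; pred: 21+2-6=17
Step 2: prey: 4+0-2=2; pred: 17+0-5=12
Step 3: prey: 2+0-0=2; pred: 12+0-3=9
Step 4: prey: 2+0-0=2; pred: 9+0-2=7
Step 5: prey: 2+0-0=2; pred: 7+0-2=5
Step 6: prey: 2+0-0=2; pred: 5+0-1=4
Step 7: prey: 2+0-0=2; pred: 4+0-1=3
Step 8: prey: 2+0-0=2; pred: 3+0-0=3
Steps 9-15: state stable at prey=2, pred=3 (no change)
No extinction within 15 steps

Answer: 16 both-alive 2 3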